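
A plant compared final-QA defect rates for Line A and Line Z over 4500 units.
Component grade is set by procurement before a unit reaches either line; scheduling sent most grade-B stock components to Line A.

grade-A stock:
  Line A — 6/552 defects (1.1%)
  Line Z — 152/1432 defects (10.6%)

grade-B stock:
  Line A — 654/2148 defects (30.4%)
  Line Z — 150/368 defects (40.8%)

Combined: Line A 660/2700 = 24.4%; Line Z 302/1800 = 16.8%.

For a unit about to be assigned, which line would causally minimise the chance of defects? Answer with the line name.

Line A

The stratified and pooled comparisons disagree (Line A wins within each component grade; Line Z wins overall), so the answer turns on the causal role of component grade.
Component grade satisfies the back-door criterion: it is not a descendant of the line, and it blocks the spurious path from line to outcome. Adjusting for it (i.e., using the within-component grade rates) gives the causal effect.
Within each level — grade-A stock: 1.1% vs 10.6%; grade-B stock: 30.4% vs 40.8% — Line A is lower every time.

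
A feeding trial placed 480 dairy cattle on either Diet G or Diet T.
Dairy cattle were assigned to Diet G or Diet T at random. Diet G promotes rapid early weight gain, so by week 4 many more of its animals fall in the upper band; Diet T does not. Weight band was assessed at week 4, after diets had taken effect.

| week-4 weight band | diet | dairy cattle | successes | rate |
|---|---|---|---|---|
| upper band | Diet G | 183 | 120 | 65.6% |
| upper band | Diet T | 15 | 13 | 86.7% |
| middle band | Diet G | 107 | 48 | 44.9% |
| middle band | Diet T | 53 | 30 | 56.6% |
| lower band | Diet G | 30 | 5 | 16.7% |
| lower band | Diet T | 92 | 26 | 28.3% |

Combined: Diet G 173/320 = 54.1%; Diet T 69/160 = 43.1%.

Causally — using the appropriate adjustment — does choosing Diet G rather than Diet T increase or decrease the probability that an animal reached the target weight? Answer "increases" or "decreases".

The stratified and pooled comparisons disagree (Diet T wins within each week-4 weight band; Diet G wins overall), so the answer turns on the causal role of week-4 weight band.
Because the diet influences week-4 weight band, week-4 weight band is a post-treatment mediator, not a confounder. Stratifying on it would bias the estimate; the causal effect is the crude pooled difference.
Pooled: Diet G 54.1% vs Diet T 43.1%; Diet G is higher overall.

increases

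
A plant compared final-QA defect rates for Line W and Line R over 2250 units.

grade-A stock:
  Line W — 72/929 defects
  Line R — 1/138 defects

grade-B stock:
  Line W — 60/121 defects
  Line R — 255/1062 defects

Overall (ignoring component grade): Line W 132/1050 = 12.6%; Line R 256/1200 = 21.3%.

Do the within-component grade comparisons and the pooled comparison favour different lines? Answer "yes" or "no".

Within each component grade level (grade-A stock 7.8% vs 0.7%; grade-B stock 49.6% vs 24.0%), Line R has the lower rate every time. Pooled: 12.6% vs 21.3% — Line W has the lower rate overall. The two comparisons disagree.

yes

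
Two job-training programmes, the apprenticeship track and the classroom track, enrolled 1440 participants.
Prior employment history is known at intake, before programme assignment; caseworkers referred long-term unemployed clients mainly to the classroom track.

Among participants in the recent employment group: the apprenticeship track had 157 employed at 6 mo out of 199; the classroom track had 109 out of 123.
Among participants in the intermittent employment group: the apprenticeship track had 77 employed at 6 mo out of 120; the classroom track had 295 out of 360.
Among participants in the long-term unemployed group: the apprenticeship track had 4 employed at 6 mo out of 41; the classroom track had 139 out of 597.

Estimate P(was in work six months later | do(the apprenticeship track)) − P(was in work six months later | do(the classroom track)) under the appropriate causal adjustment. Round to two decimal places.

Here prior employment history is a common cause — it drives both which programme a case falls under and the outcome. The crude comparison mixes populations; the stratum-specific rates are the causally relevant ones.
Adjusting over the population distribution of prior employment history: 0.224·(0.789−0.886) + 0.333·(0.642−0.819) + 0.443·(0.098−0.233) = -0.141.

-0.14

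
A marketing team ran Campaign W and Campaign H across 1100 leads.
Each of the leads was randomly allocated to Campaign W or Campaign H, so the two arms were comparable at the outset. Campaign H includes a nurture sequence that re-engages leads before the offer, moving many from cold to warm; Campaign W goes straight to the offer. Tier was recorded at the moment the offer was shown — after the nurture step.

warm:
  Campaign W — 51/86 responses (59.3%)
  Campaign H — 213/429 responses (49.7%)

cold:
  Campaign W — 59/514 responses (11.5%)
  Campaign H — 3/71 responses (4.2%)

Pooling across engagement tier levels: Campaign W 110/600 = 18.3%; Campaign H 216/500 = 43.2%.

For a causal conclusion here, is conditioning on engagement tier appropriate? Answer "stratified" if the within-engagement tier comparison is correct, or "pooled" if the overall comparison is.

pooled

Campaign W is higher inside every engagement tier stratum but Campaign H is higher in aggregate. Whether to stratify depends on how engagement tier relates to the campaign.
Engagement tier is downstream of the campaign. One should not condition on a consequence of treatment, so the overall rates are the right comparison.
Pooled: Campaign W 18.3% vs Campaign H 43.2%; Campaign H is higher overall.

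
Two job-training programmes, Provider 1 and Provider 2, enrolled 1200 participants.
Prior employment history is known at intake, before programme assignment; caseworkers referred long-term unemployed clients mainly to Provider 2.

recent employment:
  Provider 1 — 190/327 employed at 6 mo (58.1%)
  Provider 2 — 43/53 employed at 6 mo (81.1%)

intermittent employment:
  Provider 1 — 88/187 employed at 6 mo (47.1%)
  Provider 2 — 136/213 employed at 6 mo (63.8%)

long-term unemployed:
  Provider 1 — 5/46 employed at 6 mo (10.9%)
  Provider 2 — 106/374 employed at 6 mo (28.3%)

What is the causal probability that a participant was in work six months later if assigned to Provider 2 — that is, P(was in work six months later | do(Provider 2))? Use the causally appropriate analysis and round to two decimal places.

0.57

Provider 2 is higher inside every prior employment history stratum but Provider 1 is higher in aggregate. Whether to stratify depends on how prior employment history relates to the programme.
Nothing the programme does changes prior employment history; the imbalance is an allocation artefact. With prior employment history also predicting the outcome, the pooled figure is confounded, and the within-stratum comparison is the causal one.
Standardising Provider 2 to the population prior employment history mix: 0.317·43/53 + 0.333·136/213 + 0.350·106/374 = 0.569.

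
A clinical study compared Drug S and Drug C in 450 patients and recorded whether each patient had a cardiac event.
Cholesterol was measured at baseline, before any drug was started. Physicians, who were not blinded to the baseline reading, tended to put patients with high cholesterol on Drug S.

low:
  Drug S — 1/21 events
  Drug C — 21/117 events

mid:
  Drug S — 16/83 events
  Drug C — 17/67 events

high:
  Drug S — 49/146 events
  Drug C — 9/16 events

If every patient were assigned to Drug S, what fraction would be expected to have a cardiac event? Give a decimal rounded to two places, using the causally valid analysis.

0.20

Within every cholesterol level Drug S has the lower rate, yet pooled Drug C does — Simpson's reversal.
Since cholesterol is a pre-existing factor (not a product of the drug) and it affects the outcome on its own, it is a confounder. The stratified rates, not the pooled rate, identify the causal effect.
Standardising Drug S to the population cholesterol mix: 0.307·1/21 + 0.333·16/83 + 0.360·49/146 = 0.200.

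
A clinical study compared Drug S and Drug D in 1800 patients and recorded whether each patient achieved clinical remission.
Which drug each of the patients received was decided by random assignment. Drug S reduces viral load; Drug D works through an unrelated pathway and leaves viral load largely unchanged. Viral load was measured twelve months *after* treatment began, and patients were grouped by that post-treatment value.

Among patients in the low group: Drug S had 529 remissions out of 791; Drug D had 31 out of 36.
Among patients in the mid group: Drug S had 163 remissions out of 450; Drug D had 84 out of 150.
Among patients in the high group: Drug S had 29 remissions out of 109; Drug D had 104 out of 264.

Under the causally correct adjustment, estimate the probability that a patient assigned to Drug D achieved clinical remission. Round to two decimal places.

0.49

Viral load is recorded after the drug and is itself shifted by it — it sits on the causal path from drug to outcome. Conditioning on a mediator would strip out part of the effect we want; the pooled comparison gives the total causal effect.
So P(outcome | do(Drug D)) is just the pooled rate for Drug D: 219/450 = 0.487.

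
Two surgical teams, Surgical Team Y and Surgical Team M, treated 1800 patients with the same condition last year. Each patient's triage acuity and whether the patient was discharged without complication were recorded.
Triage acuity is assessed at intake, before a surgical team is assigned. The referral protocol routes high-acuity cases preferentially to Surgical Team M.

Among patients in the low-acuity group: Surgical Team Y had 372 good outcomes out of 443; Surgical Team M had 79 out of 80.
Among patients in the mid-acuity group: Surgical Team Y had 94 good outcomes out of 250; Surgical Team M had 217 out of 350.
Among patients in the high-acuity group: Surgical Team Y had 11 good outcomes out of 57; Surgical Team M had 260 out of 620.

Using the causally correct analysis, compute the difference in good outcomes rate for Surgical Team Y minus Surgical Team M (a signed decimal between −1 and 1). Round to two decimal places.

The stratified and pooled comparisons disagree (Surgical Team M wins within each triage acuity; Surgical Team Y wins overall), so the answer turns on the causal role of triage acuity.
Triage acuity differs across surgical teams for reasons unrelated to any effect of the surgical team itself, and it separately predicts the outcome — a classic confounder. We must compare within triage acuity levels.
Adjusting over the population distribution of triage acuity: 0.291·(0.840−0.988) + 0.333·(0.376−0.620) + 0.376·(0.193−0.419) = -0.209.

-0.21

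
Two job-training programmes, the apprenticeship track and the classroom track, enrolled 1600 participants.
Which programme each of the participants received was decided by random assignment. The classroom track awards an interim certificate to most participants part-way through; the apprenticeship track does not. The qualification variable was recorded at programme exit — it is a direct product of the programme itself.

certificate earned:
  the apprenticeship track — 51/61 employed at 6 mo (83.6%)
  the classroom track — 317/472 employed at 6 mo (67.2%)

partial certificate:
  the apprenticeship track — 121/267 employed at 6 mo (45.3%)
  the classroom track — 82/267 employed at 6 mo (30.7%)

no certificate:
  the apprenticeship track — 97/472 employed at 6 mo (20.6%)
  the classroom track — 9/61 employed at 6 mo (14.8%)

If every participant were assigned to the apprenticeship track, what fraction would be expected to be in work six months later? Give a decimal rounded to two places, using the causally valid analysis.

Qualification attained during the programme here is a post-treatment variable shaped by the programme; conditioning on it would introduce bias rather than remove it. The overall comparison is the causal one.
So P(outcome | do(the apprenticeship track)) is just the pooled rate for the apprenticeship track: 269/800 = 0.336.

0.34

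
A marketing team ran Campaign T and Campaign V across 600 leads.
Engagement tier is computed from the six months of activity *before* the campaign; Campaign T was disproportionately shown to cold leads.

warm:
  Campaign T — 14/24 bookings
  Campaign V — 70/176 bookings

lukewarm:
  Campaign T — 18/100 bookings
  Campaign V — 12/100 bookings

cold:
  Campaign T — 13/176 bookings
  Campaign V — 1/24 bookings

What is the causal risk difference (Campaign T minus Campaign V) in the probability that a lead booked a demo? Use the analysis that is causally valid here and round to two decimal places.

+0.09

Since engagement tier is a pre-existing factor (not a product of the campaign) and it affects the outcome on its own, it is a confounder. The stratified rates, not the pooled rate, identify the causal effect.
Adjusting over the population distribution of engagement tier: 0.333·(0.583−0.398) + 0.333·(0.180−0.120) + 0.333·(0.074−0.042) = +0.093.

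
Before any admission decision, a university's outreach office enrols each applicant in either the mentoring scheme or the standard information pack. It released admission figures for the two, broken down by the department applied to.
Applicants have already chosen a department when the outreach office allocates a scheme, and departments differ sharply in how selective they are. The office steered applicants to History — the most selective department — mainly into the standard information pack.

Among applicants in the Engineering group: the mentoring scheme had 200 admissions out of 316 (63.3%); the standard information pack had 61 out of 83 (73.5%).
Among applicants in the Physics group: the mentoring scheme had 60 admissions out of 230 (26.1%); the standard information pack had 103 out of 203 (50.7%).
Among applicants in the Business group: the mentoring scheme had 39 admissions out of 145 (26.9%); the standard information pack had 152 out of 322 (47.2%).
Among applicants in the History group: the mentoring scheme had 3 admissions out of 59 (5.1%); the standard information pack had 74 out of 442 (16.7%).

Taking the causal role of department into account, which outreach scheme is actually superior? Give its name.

the standard information pack

Since department is a pre-existing factor (not a product of the outreach scheme) and it affects the outcome on its own, it is a confounder. The stratified rates, not the pooled rate, identify the causal effect.
Within each level — Engineering: 63.3% vs 73.5%; Physics: 26.1% vs 50.7%; Business: 26.9% vs 47.2%; History: 5.1% vs 16.7% — the standard information pack is higher every time.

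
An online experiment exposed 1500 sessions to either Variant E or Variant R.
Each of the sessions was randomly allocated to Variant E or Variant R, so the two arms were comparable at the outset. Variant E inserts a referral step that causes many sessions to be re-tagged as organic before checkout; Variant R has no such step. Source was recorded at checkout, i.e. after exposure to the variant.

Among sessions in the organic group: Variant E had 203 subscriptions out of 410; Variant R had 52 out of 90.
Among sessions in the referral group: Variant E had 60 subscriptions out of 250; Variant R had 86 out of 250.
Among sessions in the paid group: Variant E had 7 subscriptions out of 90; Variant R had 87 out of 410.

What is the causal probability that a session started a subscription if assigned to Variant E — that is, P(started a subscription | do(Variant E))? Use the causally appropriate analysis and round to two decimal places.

0.36

Traffic source is recorded after the variant and is itself shifted by it — it sits on the causal path from variant to outcome. Conditioning on a mediator would strip out part of the effect we want; the pooled comparison gives the total causal effect.
So P(outcome | do(Variant E)) is just the pooled rate for Variant E: 270/750 = 0.360.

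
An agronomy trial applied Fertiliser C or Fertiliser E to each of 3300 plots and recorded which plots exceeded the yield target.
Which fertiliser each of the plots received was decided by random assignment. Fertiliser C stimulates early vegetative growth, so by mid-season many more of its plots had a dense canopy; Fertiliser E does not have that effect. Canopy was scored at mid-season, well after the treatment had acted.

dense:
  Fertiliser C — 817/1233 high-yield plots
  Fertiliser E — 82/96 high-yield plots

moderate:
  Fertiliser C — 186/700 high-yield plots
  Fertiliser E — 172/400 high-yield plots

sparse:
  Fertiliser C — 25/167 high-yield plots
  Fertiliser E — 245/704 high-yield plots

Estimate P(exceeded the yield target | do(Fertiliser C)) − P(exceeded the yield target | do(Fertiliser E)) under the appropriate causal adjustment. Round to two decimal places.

+0.07

The distribution of mid-season canopy is itself part of what the fertiliser does — it is an intermediate outcome. Holding it fixed would remove that part of the effect; the total effect is the pooled difference.
The causal difference is the pooled difference: 0.490 − 0.416 = +0.074.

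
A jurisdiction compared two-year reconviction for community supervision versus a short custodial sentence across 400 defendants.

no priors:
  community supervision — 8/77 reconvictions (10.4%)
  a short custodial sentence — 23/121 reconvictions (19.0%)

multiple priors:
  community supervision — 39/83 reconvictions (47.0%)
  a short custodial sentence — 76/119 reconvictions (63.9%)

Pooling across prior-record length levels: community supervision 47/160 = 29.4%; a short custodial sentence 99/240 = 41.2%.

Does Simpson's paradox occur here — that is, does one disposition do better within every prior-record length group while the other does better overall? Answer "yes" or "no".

no

Within each prior-record length level (no priors 10.4% vs 19.0%; multiple priors 47.0% vs 63.9%), community supervision has the lower rate every time. Pooled: 29.4% vs 41.2% — community supervision has the lower rate overall. They agree.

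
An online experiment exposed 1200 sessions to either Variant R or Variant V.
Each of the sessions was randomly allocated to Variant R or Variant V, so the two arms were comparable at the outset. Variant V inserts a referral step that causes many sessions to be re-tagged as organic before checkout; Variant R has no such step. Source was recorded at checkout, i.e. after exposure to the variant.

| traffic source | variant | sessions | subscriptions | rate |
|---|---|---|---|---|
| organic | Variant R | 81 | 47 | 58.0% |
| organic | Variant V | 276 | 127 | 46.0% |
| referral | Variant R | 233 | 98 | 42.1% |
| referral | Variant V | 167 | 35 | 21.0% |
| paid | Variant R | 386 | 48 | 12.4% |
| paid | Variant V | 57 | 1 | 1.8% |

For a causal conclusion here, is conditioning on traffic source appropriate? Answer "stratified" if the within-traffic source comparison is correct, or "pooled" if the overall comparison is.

pooled

Stratifying would compare variants among sessions the variants themselves sorted into traffic source groups — a form of selection on an intermediate. The unconditioned pooled rates give the total causal effect.
Pooled: Variant R 27.6% vs Variant V 32.6%; Variant V is higher overall.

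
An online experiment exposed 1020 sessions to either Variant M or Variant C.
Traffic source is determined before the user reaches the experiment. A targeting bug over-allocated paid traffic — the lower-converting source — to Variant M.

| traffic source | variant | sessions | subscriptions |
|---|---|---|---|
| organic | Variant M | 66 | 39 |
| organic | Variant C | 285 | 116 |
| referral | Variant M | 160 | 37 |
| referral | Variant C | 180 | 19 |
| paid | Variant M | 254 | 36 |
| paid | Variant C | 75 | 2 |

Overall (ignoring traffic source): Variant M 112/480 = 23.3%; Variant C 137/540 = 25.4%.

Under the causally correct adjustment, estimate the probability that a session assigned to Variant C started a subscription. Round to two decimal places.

0.18

The imbalance in traffic source arose from how sessions were allocated, not from anything the variant did; and traffic source independently affects the outcome. The pooled gap is confounded — condition on traffic source.
Standardising Variant C to the population traffic source mix: 0.344·116/285 + 0.333·19/180 + 0.323·2/75 = 0.184.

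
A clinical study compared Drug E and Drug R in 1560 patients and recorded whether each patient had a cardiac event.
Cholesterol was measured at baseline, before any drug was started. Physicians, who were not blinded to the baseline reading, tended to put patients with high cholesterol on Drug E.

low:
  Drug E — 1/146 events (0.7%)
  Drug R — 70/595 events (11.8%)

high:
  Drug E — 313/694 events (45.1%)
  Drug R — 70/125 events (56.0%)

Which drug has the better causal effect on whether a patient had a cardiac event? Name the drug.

Drug E is lower inside every cholesterol stratum but Drug R is lower in aggregate. Whether to stratify depends on how cholesterol relates to the drug.
Cholesterol satisfies the back-door criterion: it is not a descendant of the drug, and it blocks the spurious path from drug to outcome. Adjusting for it (i.e., using the within-cholesterol rates) gives the causal effect.
Within each level — low: 0.7% vs 11.8%; high: 45.1% vs 56.0% — Drug E is lower every time.

Drug E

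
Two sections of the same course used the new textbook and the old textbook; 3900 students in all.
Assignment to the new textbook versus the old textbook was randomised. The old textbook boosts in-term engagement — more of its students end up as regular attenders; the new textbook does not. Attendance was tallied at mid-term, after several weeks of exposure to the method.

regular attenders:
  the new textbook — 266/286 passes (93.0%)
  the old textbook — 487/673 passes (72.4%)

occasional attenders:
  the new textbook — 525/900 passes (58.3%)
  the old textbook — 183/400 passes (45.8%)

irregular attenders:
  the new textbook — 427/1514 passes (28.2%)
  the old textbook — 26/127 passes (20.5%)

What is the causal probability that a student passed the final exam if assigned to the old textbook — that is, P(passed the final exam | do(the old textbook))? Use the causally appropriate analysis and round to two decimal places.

the new textbook is higher inside every mid-term attendance stratum but the old textbook is higher in aggregate. Whether to stratify depends on how mid-term attendance relates to the teaching method.
Mid-term attendance is downstream of the teaching method. One should not condition on a consequence of treatment, so the overall rates are the right comparison.
So P(outcome | do(the old textbook)) is just the pooled rate for the old textbook: 696/1200 = 0.580.

0.58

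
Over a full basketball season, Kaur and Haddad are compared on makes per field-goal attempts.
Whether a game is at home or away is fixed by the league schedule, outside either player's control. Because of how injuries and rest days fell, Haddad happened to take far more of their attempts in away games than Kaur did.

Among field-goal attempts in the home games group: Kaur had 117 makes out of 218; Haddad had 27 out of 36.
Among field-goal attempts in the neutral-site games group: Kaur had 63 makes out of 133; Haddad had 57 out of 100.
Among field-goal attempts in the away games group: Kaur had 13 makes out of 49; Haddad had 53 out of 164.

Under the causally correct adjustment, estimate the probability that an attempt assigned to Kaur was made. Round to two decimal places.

0.43

Game venue satisfies the back-door criterion: it is not a descendant of the player, and it blocks the spurious path from player to outcome. Adjusting for it (i.e., using the within-game venue rates) gives the causal effect.
Standardising Kaur to the population game venue mix: 0.363·117/218 + 0.333·63/133 + 0.304·13/49 = 0.433.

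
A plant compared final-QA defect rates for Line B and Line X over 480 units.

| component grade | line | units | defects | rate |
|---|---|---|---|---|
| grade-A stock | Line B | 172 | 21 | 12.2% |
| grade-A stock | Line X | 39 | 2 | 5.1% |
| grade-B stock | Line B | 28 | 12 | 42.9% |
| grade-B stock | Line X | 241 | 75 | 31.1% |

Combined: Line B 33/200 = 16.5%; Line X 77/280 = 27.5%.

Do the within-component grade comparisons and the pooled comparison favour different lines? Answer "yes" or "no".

Within each component grade level (grade-A stock 12.2% vs 5.1%; grade-B stock 42.9% vs 31.1%), Line X has the lower rate every time. Pooled: 16.5% vs 27.5% — Line B has the lower rate overall. The two comparisons disagree.

yes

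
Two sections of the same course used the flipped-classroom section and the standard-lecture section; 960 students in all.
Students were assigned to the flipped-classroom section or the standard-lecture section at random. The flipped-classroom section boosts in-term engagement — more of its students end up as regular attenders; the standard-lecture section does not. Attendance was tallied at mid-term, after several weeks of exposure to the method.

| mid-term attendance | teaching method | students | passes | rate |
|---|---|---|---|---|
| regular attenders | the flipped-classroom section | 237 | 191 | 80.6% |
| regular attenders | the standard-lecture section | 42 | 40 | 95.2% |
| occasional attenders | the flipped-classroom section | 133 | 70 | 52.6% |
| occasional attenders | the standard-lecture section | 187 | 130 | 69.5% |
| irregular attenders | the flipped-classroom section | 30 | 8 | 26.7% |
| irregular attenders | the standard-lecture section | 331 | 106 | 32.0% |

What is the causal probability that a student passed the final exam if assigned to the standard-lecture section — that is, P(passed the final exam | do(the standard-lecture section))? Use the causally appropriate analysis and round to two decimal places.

the standard-lecture section is higher inside every mid-term attendance stratum but the flipped-classroom section is higher in aggregate. Whether to stratify depends on how mid-term attendance relates to the teaching method.
Mid-term attendance is recorded after the teaching method and is itself shifted by it — it sits on the causal path from teaching method to outcome. Conditioning on a mediator would strip out part of the effect we want; the pooled comparison gives the total causal effect.
So P(outcome | do(the standard-lecture section)) is just the pooled rate for the standard-lecture section: 276/560 = 0.493.

0.49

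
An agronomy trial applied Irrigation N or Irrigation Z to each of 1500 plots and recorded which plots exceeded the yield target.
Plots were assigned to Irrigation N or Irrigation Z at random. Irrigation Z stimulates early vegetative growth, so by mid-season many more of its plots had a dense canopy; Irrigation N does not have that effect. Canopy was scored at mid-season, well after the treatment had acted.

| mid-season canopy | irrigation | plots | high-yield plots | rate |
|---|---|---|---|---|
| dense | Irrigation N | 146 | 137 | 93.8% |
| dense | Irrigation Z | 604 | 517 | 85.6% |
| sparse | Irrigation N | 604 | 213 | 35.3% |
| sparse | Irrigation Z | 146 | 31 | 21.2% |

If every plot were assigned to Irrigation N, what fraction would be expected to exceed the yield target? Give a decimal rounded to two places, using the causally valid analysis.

Within every mid-season canopy level Irrigation N has the higher rate, yet pooled Irrigation Z does — Simpson's reversal.
Because the irrigation influences mid-season canopy, mid-season canopy is a post-treatment mediator, not a confounder. Stratifying on it would bias the estimate; the causal effect is the crude pooled difference.
So P(outcome | do(Irrigation N)) is just the pooled rate for Irrigation N: 350/750 = 0.467.

0.47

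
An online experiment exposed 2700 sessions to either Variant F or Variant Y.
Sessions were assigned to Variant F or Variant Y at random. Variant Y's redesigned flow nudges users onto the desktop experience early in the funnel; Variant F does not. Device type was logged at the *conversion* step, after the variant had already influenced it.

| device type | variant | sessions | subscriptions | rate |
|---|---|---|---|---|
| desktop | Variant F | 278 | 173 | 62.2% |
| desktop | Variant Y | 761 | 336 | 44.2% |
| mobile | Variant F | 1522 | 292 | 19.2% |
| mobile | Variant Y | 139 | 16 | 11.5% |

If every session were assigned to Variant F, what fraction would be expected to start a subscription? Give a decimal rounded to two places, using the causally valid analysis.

0.26

Device type is recorded after the variant and is itself shifted by it — it sits on the causal path from variant to outcome. Conditioning on a mediator would strip out part of the effect we want; the pooled comparison gives the total causal effect.
So P(outcome | do(Variant F)) is just the pooled rate for Variant F: 465/1800 = 0.258.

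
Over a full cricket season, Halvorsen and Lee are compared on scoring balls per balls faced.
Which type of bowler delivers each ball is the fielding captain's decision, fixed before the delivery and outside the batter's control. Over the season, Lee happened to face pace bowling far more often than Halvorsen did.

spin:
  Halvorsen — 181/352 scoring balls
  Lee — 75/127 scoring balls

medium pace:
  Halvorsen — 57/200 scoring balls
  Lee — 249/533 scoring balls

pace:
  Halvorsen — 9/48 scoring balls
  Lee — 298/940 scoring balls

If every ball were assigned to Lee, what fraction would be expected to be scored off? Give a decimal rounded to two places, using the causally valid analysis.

0.43

Here bowling type is a common cause — it drives both which player a case falls under and the outcome. The crude comparison mixes populations; the stratum-specific rates are the causally relevant ones.
Standardising Lee to the population bowling type mix: 0.218·75/127 + 0.333·249/533 + 0.449·298/940 = 0.427.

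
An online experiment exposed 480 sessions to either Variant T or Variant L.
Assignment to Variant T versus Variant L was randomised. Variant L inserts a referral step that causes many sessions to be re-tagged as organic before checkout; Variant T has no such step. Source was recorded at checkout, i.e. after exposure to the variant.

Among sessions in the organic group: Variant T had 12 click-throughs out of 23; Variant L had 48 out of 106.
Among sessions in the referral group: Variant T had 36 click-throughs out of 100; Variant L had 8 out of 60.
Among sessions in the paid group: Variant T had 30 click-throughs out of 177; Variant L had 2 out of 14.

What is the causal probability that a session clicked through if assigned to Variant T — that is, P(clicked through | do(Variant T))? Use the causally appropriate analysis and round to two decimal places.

Variant T is higher inside every traffic source stratum but Variant L is higher in aggregate. Whether to stratify depends on how traffic source relates to the variant.
Traffic source is recorded after the variant and is itself shifted by it — it sits on the causal path from variant to outcome. Conditioning on a mediator would strip out part of the effect we want; the pooled comparison gives the total causal effect.
So P(outcome | do(Variant T)) is just the pooled rate for Variant T: 78/300 = 0.260.

0.26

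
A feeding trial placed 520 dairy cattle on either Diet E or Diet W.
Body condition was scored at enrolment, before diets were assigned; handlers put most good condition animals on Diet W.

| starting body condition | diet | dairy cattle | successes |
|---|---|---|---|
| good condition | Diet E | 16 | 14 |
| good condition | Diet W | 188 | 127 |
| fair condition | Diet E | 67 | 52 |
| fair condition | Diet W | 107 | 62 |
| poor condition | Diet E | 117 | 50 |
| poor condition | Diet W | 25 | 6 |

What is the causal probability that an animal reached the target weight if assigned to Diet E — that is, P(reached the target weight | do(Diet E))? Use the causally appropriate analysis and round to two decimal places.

0.72

The starting body condition-specific comparison favours Diet E throughout, but the pooled figures favour Diet W. The question is whether to condition on starting body condition.
Starting body condition is set before the diet has any effect — it is not caused by the diet — and it independently drives the outcome. That makes it a confounder, so the causal comparison is within starting body condition levels.
Standardising Diet E to the population starting body condition mix: 0.392·14/16 + 0.335·52/67 + 0.273·50/117 = 0.720.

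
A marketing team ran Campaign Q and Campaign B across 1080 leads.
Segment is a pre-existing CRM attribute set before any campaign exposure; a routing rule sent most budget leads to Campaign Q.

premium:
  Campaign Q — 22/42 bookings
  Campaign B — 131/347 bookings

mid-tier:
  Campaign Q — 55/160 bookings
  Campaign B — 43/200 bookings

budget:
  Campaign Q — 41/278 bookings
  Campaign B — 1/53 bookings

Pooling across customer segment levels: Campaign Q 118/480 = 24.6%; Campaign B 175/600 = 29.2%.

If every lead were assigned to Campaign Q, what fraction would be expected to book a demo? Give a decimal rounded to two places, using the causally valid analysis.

0.35

Since customer segment is a pre-existing factor (not a product of the campaign) and it affects the outcome on its own, it is a confounder. The stratified rates, not the pooled rate, identify the causal effect.
Standardising Campaign Q to the population customer segment mix: 0.360·22/42 + 0.333·55/160 + 0.306·41/278 = 0.348.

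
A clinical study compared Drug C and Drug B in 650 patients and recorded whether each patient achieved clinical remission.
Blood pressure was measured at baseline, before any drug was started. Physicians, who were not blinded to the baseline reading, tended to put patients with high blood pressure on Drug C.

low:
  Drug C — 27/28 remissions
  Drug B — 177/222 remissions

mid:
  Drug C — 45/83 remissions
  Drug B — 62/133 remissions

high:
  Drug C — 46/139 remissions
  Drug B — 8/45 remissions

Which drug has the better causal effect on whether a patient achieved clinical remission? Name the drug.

Drug C

The stratified and pooled comparisons disagree (Drug C wins within each blood pressure; Drug B wins overall), so the answer turns on the causal role of blood pressure.
Since blood pressure is a pre-existing factor (not a product of the drug) and it affects the outcome on its own, it is a confounder. The stratified rates, not the pooled rate, identify the causal effect.
Within each level — low: 96.4% vs 79.7%; mid: 54.2% vs 46.6%; high: 33.1% vs 17.8% — Drug C is higher every time.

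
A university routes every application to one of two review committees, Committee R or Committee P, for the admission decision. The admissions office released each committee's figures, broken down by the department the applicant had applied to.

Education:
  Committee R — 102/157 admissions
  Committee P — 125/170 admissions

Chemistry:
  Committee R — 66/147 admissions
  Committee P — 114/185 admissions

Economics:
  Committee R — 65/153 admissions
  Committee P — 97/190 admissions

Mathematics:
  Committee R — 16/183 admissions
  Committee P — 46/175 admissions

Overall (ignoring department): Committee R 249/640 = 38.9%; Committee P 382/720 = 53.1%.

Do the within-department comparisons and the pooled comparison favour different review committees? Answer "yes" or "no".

no

Within each department level (Education 65.0% vs 73.5%; Chemistry 44.9% vs 61.6%; Economics 42.5% vs 51.1%; Mathematics 8.7% vs 26.3%), Committee P has the higher rate every time. Pooled: 38.9% vs 53.1% — Committee P has the higher rate overall. They agree.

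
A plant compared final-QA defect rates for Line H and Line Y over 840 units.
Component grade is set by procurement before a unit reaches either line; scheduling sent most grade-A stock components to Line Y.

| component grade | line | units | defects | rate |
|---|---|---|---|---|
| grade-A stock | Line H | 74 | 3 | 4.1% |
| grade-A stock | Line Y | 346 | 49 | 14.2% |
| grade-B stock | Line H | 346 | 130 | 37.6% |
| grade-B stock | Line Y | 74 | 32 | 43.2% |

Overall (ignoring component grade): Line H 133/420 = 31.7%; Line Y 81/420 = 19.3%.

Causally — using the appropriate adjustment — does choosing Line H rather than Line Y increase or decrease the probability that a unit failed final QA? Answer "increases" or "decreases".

Within every component grade level Line H has the lower rate, yet pooled Line Y does — Simpson's reversal.
Nothing the line does changes component grade; the imbalance is an allocation artefact. With component grade also predicting the outcome, the pooled figure is confounded, and the within-stratum comparison is the causal one.
Within each level — grade-A stock: 4.1% vs 14.2%; grade-B stock: 37.6% vs 43.2% — Line H is lower every time.

decreases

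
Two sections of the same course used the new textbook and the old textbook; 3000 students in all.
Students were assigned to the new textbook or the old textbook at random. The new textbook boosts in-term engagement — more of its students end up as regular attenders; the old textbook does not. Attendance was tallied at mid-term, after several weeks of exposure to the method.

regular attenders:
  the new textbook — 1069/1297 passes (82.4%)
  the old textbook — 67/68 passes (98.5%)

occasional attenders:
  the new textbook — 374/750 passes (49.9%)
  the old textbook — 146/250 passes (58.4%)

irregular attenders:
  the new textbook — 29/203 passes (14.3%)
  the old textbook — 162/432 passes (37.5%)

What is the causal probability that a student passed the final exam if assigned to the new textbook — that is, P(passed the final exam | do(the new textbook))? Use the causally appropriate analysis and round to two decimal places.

the old textbook is higher inside every mid-term attendance stratum but the new textbook is higher in aggregate. Whether to stratify depends on how mid-term attendance relates to the teaching method.
Mid-term attendance lies on the pathway teaching method → mid-term attendance → outcome, so adjusting for it blocks the indirect effect. For the total causal effect of teaching method, use the unadjusted pooled rates.
So P(outcome | do(the new textbook)) is just the pooled rate for the new textbook: 1472/2250 = 0.654.

0.65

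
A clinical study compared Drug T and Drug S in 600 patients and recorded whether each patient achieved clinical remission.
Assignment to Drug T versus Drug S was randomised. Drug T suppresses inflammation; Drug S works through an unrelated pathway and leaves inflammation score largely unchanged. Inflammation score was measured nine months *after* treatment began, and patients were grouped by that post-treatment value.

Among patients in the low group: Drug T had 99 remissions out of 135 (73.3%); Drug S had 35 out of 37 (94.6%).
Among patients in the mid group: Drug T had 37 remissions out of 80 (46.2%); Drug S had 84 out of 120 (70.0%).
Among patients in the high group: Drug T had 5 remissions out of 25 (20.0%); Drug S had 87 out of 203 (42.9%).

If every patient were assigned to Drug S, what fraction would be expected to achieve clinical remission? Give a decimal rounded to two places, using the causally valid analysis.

Inflammation score is downstream of the drug. One should not condition on a consequence of treatment, so the overall rates are the right comparison.
So P(outcome | do(Drug S)) is just the pooled rate for Drug S: 206/360 = 0.572.

0.57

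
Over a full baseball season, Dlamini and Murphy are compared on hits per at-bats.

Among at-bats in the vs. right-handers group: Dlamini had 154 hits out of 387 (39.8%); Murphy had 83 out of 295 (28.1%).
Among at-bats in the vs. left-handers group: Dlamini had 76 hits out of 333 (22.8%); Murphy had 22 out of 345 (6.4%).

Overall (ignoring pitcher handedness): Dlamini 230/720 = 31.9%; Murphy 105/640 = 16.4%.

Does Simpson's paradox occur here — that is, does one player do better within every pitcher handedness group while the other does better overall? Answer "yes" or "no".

no

Within each pitcher handedness level (vs. right-handers 39.8% vs 28.1%; vs. left-handers 22.8% vs 6.4%), Dlamini has the higher rate every time. Pooled: 31.9% vs 16.4% — Dlamini has the higher rate overall. They agree.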